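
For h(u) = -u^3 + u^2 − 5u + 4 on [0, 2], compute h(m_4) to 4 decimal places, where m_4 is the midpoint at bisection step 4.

-0.2793

m = 1, h(m) = -1 (−); new bracket [0, 1]
m = 0.5, h(m) = 1.625 (+); new bracket [0.5, 1]
m = 0.75, h(m) = 0.390625 (+); new bracket [0.75, 1]
m = 0.875, h(m) = -0.2793 (−); new bracket [0.75, 0.875]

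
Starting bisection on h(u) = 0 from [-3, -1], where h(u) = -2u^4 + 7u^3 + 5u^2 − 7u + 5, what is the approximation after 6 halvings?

-1.34375

u = -2 gives h = -49, negative; keep [-2, -1]
u = -1.5 gives h = -7, negative; keep [-1.5, -1]
u = -1.25 gives h = 3.007812, positive; keep [-1.5, -1.25]
u = -1.375 gives h = -1.2681, negative; keep [-1.375, -1.25]
u = -1.3125 gives h = 1.0388, positive; keep [-1.375, -1.3125]
u = -1.34375 gives h = -0.0708, negative; keep [-1.34375, -1.3125]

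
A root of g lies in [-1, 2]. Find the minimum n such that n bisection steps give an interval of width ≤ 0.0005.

Width after n steps is 3/2^n. Need 2^n ≥ 3/0.0005 = 6000.
2^12 = 4096 < 6000 ≤ 2^13 = 8192, so n = 13.

13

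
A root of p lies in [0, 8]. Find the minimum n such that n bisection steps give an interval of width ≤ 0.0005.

Width after n steps is 8/2^n. Need 2^n ≥ 8/0.0005 = 16000.
2^13 = 8192 < 16000 ≤ 2^14 = 16384, so n = 14.

14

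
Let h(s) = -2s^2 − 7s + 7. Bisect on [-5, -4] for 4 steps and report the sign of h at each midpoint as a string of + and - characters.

-+--

m = -4.5, h(m) = -2 (−); new bracket [-4.5, -4]
m = -4.25, h(m) = 0.625 (+); new bracket [-4.5, -4.25]
m = -4.375, h(m) = -0.65625 (−); new bracket [-4.375, -4.25]
m = -4.3125, h(m) = -0.0078 (−); new bracket [-4.3125, -4.25]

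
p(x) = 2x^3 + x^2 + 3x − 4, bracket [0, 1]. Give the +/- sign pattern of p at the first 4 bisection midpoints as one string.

--++

m = 0.5, p(m) = -2 (−); new bracket [0.5, 1]
m = 0.75, p(m) = -0.34375 (−); new bracket [0.75, 1]
m = 0.875, p(m) = 0.730469 (+); new bracket [0.75, 0.875]
m = 0.8125, p(m) = 0.1704 (+); new bracket [0.75, 0.8125]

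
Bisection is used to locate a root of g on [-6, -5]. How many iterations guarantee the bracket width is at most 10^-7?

24

Width after n steps is 1/2^n. Need 2^n ≥ 1/10^-7 = 10000000.
2^23 = 8388608 < 10000000 ≤ 2^24 = 16777216, so n = 24.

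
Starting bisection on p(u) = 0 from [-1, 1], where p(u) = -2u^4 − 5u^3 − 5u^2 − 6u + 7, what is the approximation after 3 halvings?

m = 0, p(m) = 7 (+); new bracket [0, 1]
m = 0.5, p(m) = 2 (+); new bracket [0.5, 1]
m = 0.75, p(m) = -3.054688 (−); new bracket [0.5, 0.75]

0.75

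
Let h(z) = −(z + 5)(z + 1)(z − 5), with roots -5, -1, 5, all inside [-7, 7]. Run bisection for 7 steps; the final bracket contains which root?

5

m = 0, h(m) = 25 (+); new bracket [0, 7]
m = 3.5, h(m) = 57.375 (+); new bracket [3.5, 7]
m = 5.25, h(m) = -16.015625 (−); new bracket [3.5, 5.25]
m = 4.375, h(m) = 31.4941 (+); new bracket [4.375, 5.25]
m = 4.8125, h(m) = 10.6941 (+); new bracket [4.8125, 5.25]
m = 5.03125, h(m) = -1.8907 (−); new bracket [4.8125, 5.03125]
m = 4.921875, h(m) = 4.5903 (+); new bracket [4.921875, 5.03125]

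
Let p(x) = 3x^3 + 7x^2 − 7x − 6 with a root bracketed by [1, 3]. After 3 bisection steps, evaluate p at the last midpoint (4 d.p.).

m = 2, p(m) = 32 (+); new bracket [1, 2]
m = 1.5, p(m) = 9.375 (+); new bracket [1, 1.5]
m = 1.25, p(m) = 2.046875 (+); new bracket [1, 1.25]

2.0469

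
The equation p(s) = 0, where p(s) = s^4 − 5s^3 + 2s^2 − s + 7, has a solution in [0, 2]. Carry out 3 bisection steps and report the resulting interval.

[1.25, 1.5]

s = 1 gives p = 4, positive; keep [1, 2]
s = 1.5 gives p = -1.8125, negative; keep [1, 1.5]
s = 1.25 gives p = 1.550781, positive; keep [1.25, 1.5]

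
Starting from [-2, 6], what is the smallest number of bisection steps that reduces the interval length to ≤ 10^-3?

13

Width after n steps is 8/2^n. Need 2^n ≥ 8/10^-3 = 8000.
2^12 = 4096 < 8000 ≤ 2^13 = 8192, so n = 13.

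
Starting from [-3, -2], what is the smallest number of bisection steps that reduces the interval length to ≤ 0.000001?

Width after n steps is 1/2^n. Need 2^n ≥ 1/0.000001 = 1000000.
2^19 = 524288 < 1000000 ≤ 2^20 = 1048576, so n = 20.

20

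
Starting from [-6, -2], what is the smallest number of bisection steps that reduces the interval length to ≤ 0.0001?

16

Width after n steps is 4/2^n. Need 2^n ≥ 4/0.0001 = 40000.
2^15 = 32768 < 40000 ≤ 2^16 = 65536, so n = 16.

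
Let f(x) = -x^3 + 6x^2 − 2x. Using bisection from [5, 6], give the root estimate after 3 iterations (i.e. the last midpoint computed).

m = 5.5, f(m) = 4.125 (+); new bracket [5.5, 6]
m = 5.75, f(m) = -3.234375 (−); new bracket [5.5, 5.75]
m = 5.625, f(m) = 0.615234 (+); new bracket [5.625, 5.75]

5.625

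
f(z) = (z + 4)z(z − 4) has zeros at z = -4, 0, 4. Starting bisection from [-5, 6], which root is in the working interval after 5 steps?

midpoint 0.5: f = -7.875 < 0 → [0.5, 6]
midpoint 3.25: f = -17.671875 < 0 → [3.25, 6]
midpoint 4.625: f = 24.931641 > 0 → [3.25, 4.625]
midpoint 3.9375: f = -1.9534 < 0 → [3.9375, 4.625]
midpoint 4.28125: f = 9.9715 > 0 → [3.9375, 4.28125]

4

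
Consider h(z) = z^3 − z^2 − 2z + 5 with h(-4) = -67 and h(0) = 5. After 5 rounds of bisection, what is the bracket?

h(-2) = -3 < 0, so the root lies in [-2, 0]
h(-1) = 5 > 0, so the root lies in [-2, -1]
h(-1.5) = 2.375 > 0, so the root lies in [-2, -1.5]
h(-1.75) = 0.0781 > 0, so the root lies in [-2, -1.75]
h(-1.875) = -1.3574 < 0, so the root lies in [-1.875, -1.75]

[-1.875, -1.75]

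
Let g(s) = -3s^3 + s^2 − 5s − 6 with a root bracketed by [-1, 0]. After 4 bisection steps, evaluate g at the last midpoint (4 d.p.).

s = -0.5 gives g = -2.875, negative; keep [-1, -0.5]
s = -0.75 gives g = -0.421875, negative; keep [-1, -0.75]
s = -0.875 gives g = 1.150391, positive; keep [-0.875, -0.75]
s = -0.8125 gives g = 0.3318, positive; keep [-0.8125, -0.75]

0.3318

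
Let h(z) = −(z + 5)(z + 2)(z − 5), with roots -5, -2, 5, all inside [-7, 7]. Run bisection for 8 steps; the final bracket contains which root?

z = 0 gives h = 50, positive; keep [0, 7]
z = 3.5 gives h = 70.125, positive; keep [3.5, 7]
z = 5.25 gives h = -18.578125, negative; keep [3.5, 5.25]
z = 4.375 gives h = 37.3535, positive; keep [4.375, 5.25]
z = 4.8125 gives h = 12.5339, positive; keep [4.8125, 5.25]
z = 5.03125 gives h = -2.2041, negative; keep [4.8125, 5.03125]
z = 4.921875 gives h = 5.3655, positive; keep [4.921875, 5.03125]
z = 4.9765625 gives h = 1.6313, positive; keep [4.9765625, 5.03125]

5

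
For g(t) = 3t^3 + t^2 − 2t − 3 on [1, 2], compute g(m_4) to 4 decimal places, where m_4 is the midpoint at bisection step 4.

t = 1.5 gives g = 6.375, positive; keep [1, 1.5]
t = 1.25 gives g = 1.921875, positive; keep [1, 1.25]
t = 1.125 gives g = 0.287109, positive; keep [1, 1.125]
t = 1.0625 gives g = -0.3977, negative; keep [1.0625, 1.125]

-0.3977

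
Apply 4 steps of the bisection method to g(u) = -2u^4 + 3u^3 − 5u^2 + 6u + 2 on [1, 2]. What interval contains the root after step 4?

g(1.5) = -0.25 < 0, so the root lies in [1, 1.5]
g(1.25) = 2.664062 > 0, so the root lies in [1.25, 1.5]
g(1.375) = 1.446777 > 0, so the root lies in [1.375, 1.5]
g(1.4375) = 0.6643 > 0, so the root lies in [1.4375, 1.5]

[1.4375, 1.5]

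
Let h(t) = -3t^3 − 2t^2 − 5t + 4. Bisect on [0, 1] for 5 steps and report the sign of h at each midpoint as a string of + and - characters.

t = 0.5 gives h = 0.625, positive; keep [0.5, 1]
t = 0.75 gives h = -2.140625, negative; keep [0.5, 0.75]
t = 0.625 gives h = -0.638672, negative; keep [0.5, 0.625]
t = 0.5625 gives h = 0.0208, positive; keep [0.5625, 0.625]
t = 0.59375 gives h = -0.3018, negative; keep [0.5625, 0.59375]

+--+-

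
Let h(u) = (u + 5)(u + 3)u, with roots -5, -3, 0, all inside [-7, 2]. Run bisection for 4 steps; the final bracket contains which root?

0

midpoint -2.5: h = -3.125 < 0 → [-2.5, 2]
midpoint -0.25: h = -3.265625 < 0 → [-0.25, 2]
midpoint 0.875: h = 19.919922 > 0 → [-0.25, 0.875]
midpoint 0.3125: h = 5.4993 > 0 → [-0.25, 0.3125]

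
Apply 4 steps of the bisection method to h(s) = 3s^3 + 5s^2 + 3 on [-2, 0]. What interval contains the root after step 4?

h(-1) = 5 > 0, so the root lies in [-2, -1]
h(-1.5) = 4.125 > 0, so the root lies in [-2, -1.5]
h(-1.75) = 2.234375 > 0, so the root lies in [-2, -1.75]
h(-1.875) = 0.8027 > 0, so the root lies in [-2, -1.875]

[-2, -1.875]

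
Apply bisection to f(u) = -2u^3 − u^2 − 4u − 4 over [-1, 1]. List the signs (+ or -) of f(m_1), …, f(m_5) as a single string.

---+-

midpoint 0: f = -4 < 0 → [-1, 0]
midpoint -0.5: f = -2 < 0 → [-1, -0.5]
midpoint -0.75: f = -0.71875 < 0 → [-1, -0.75]
midpoint -0.875: f = 0.0742 > 0 → [-0.875, -0.75]
midpoint -0.8125: f = -0.3374 < 0 → [-0.875, -0.8125]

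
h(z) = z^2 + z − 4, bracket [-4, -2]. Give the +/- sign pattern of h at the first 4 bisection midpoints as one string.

z = -3 gives h = 2, positive; keep [-3, -2]
z = -2.5 gives h = -0.25, negative; keep [-3, -2.5]
z = -2.75 gives h = 0.8125, positive; keep [-2.75, -2.5]
z = -2.625 gives h = 0.2656, positive; keep [-2.625, -2.5]

+-++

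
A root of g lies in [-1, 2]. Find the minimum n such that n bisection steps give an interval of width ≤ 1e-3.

Width after n steps is 3/2^n. Need 2^n ≥ 3/1e-3 = 3000.
2^11 = 2048 < 3000 ≤ 2^12 = 4096, so n = 12.

12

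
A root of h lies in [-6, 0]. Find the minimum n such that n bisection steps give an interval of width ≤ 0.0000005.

24

Width after n steps is 6/2^n. Need 2^n ≥ 6/0.0000005 = 12000000.
2^23 = 8388608 < 12000000 ≤ 2^24 = 16777216, so n = 24.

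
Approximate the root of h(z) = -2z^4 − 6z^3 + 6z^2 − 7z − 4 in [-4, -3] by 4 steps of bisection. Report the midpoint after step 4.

-3.9375

z = -3.5 gives h = 51.125, positive; keep [-4, -3.5]
z = -3.75 gives h = 27.523438, positive; keep [-4, -3.75]
z = -3.875 gives h = 11.394043, positive; keep [-4, -3.875]
z = -3.9375 gives h = 2.1235, positive; keep [-4, -3.9375]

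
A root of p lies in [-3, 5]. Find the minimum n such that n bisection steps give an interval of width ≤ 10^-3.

13

Width after n steps is 8/2^n. Need 2^n ≥ 8/10^-3 = 8000.
2^12 = 4096 < 8000 ≤ 2^13 = 8192, so n = 13.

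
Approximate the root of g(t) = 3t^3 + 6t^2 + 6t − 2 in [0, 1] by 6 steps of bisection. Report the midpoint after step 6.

0.265625

g(0.5) = 2.875 > 0, so the root lies in [0, 0.5]
g(0.25) = -0.078125 < 0, so the root lies in [0.25, 0.5]
g(0.375) = 1.251953 > 0, so the root lies in [0.25, 0.375]
g(0.3125) = 0.5525 > 0, so the root lies in [0.25, 0.3125]
g(0.28125) = 0.2289 > 0, so the root lies in [0.25, 0.28125]
g(0.265625) = 0.0733 > 0, so the root lies in [0.25, 0.265625]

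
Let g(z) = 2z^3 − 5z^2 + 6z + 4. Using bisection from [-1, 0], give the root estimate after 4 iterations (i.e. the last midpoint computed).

-0.4375

g(-0.5) = -0.5 < 0, so the root lies in [-0.5, 0]
g(-0.25) = 2.15625 > 0, so the root lies in [-0.5, -0.25]
g(-0.375) = 0.941406 > 0, so the root lies in [-0.5, -0.375]
g(-0.4375) = 0.2505 > 0, so the root lies in [-0.5, -0.4375]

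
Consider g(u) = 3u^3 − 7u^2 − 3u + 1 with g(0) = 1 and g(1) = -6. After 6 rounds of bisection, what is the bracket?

[0.21875, 0.234375]

g(0.5) = -1.875 < 0, so the root lies in [0, 0.5]
g(0.25) = -0.140625 < 0, so the root lies in [0, 0.25]
g(0.125) = 0.521484 > 0, so the root lies in [0.125, 0.25]
g(0.1875) = 0.2112 > 0, so the root lies in [0.1875, 0.25]
g(0.21875) = 0.0402 > 0, so the root lies in [0.21875, 0.25]
g(0.234375) = -0.049 < 0, so the root lies in [0.21875, 0.234375]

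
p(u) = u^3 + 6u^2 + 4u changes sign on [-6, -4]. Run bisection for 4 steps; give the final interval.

p(-5) = 5 > 0, so the root lies in [-6, -5]
p(-5.5) = -6.875 < 0, so the root lies in [-5.5, -5]
p(-5.25) = -0.328125 < 0, so the root lies in [-5.25, -5]
p(-5.125) = 2.4824 > 0, so the root lies in [-5.25, -5.125]

[-5.25, -5.125]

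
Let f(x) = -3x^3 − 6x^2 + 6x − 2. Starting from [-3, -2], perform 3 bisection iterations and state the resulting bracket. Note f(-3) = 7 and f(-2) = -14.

f(-2.5) = -7.625 < 0, so the root lies in [-3, -2.5]
f(-2.75) = -1.484375 < 0, so the root lies in [-3, -2.75]
f(-2.875) = 2.447266 > 0, so the root lies in [-2.875, -2.75]

[-2.875, -2.75]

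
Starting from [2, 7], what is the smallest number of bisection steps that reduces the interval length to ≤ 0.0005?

Width after n steps is 5/2^n. Need 2^n ≥ 5/0.0005 = 10000.
2^13 = 8192 < 10000 ≤ 2^14 = 16384, so n = 14.

14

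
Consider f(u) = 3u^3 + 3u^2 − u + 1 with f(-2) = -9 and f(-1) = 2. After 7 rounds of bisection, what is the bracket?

[-1.40625, -1.3984375]

m = -1.5, f(m) = -0.875 (−); new bracket [-1.5, -1]
m = -1.25, f(m) = 1.078125 (+); new bracket [-1.5, -1.25]
m = -1.375, f(m) = 0.248047 (+); new bracket [-1.5, -1.375]
m = -1.4375, f(m) = -0.2747 (−); new bracket [-1.4375, -1.375]
m = -1.40625, f(m) = -0.0039 (−); new bracket [-1.40625, -1.375]
m = -1.390625, f(m) = 0.1244 (+); new bracket [-1.40625, -1.390625]
m = -1.3984375, f(m) = 0.0609 (+); new bracket [-1.40625, -1.3984375]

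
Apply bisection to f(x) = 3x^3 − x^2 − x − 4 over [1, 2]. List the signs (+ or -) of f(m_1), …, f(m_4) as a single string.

+-+-

m = 1.5, f(m) = 2.375 (+); new bracket [1, 1.5]
m = 1.25, f(m) = -0.953125 (−); new bracket [1.25, 1.5]
m = 1.375, f(m) = 0.533203 (+); new bracket [1.25, 1.375]
m = 1.3125, f(m) = -0.2522 (−); new bracket [1.3125, 1.375]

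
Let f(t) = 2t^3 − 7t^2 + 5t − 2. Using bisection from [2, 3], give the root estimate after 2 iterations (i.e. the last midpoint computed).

midpoint 2.5: f = -2 < 0 → [2.5, 3]
midpoint 2.75: f = 0.40625 > 0 → [2.5, 2.75]

2.75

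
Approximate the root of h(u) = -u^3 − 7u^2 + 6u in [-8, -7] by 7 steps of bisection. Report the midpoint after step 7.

-7.7734375

h(-7.5) = -16.875 < 0, so the root lies in [-8, -7.5]
h(-7.75) = -1.453125 < 0, so the root lies in [-8, -7.75]
h(-7.875) = 7.013672 > 0, so the root lies in [-7.875, -7.75]
h(-7.8125) = 2.7161 > 0, so the root lies in [-7.8125, -7.75]
h(-7.78125) = 0.6155 > 0, so the root lies in [-7.78125, -7.75]
h(-7.765625) = -0.4228 < 0, so the root lies in [-7.78125, -7.765625]
h(-7.7734375) = 0.0954 > 0, so the root lies in [-7.7734375, -7.765625]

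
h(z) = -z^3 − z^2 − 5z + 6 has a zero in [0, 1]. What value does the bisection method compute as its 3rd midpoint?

midpoint 0.5: h = 3.125 > 0 → [0.5, 1]
midpoint 0.75: h = 1.265625 > 0 → [0.75, 1]
midpoint 0.875: h = 0.189453 > 0 → [0.875, 1]

0.875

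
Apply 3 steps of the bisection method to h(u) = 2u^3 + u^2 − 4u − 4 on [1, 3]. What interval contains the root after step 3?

h(2) = 8 > 0, so the root lies in [1, 2]
h(1.5) = -1 < 0, so the root lies in [1.5, 2]
h(1.75) = 2.78125 > 0, so the root lies in [1.5, 1.75]

[1.5, 1.75]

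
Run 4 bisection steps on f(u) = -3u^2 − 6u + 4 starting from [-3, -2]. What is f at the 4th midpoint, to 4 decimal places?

-0.3242

u = -2.5 gives f = 0.25, positive; keep [-3, -2.5]
u = -2.75 gives f = -2.1875, negative; keep [-2.75, -2.5]
u = -2.625 gives f = -0.921875, negative; keep [-2.625, -2.5]
u = -2.5625 gives f = -0.3242, negative; keep [-2.5625, -2.5]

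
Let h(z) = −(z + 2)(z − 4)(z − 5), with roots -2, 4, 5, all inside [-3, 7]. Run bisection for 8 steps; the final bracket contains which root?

-2

z = 2 gives h = -24, negative; keep [-3, 2]
z = -0.5 gives h = -37.125, negative; keep [-3, -0.5]
z = -1.75 gives h = -9.703125, negative; keep [-3, -1.75]
z = -2.375 gives h = 17.6309, positive; keep [-2.375, -1.75]
z = -2.0625 gives h = 2.676, positive; keep [-2.0625, -1.75]
z = -1.90625 gives h = -3.8241, negative; keep [-2.0625, -1.90625]
z = -1.984375 gives h = -0.6531, negative; keep [-2.0625, -1.984375]
z = -2.0234375 gives h = 0.9915, positive; keep [-2.0234375, -1.984375]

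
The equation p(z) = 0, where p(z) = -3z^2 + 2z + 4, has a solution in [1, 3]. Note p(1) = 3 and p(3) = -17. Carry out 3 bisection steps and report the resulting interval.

[1.5, 1.75]

midpoint 2: p = -4 < 0 → [1, 2]
midpoint 1.5: p = 0.25 > 0 → [1.5, 2]
midpoint 1.75: p = -1.6875 < 0 → [1.5, 1.75]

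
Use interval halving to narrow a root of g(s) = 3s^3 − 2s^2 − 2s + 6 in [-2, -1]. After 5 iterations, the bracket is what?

[-1.25, -1.21875]

m = -1.5, g(m) = -5.625 (−); new bracket [-1.5, -1]
m = -1.25, g(m) = -0.484375 (−); new bracket [-1.25, -1]
m = -1.125, g(m) = 1.447266 (+); new bracket [-1.25, -1.125]
m = -1.1875, g(m) = 0.531 (+); new bracket [-1.25, -1.1875]
m = -1.21875, g(m) = 0.036 (+); new bracket [-1.25, -1.21875]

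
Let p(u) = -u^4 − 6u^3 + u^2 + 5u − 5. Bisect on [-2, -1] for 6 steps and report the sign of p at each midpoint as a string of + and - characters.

m = -1.5, p(m) = 4.9375 (+); new bracket [-1.5, -1]
m = -1.25, p(m) = -0.410156 (−); new bracket [-1.5, -1.25]
m = -1.375, p(m) = 2.038818 (+); new bracket [-1.375, -1.25]
m = -1.3125, p(m) = 0.7585 (+); new bracket [-1.3125, -1.25]
m = -1.28125, p(m) = 0.1603 (+); new bracket [-1.28125, -1.25]
m = -1.265625, p(m) = -0.1284 (−); new bracket [-1.28125, -1.265625]

+-+++-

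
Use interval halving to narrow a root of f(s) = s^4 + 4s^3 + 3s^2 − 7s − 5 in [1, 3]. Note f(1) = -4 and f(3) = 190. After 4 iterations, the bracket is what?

midpoint 2: f = 41 > 0 → [1, 2]
midpoint 1.5: f = 9.8125 > 0 → [1, 1.5]
midpoint 1.25: f = 1.191406 > 0 → [1, 1.25]
midpoint 1.125: f = -1.781 < 0 → [1.125, 1.25]

[1.125, 1.25]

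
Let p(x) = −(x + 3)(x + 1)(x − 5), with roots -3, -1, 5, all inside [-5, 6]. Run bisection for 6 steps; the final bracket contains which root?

midpoint 0.5: p = 23.625 > 0 → [0.5, 6]
midpoint 3.25: p = 46.484375 > 0 → [3.25, 6]
midpoint 4.625: p = 16.083984 > 0 → [4.625, 6]
midpoint 5.3125: p = -16.3977 < 0 → [4.625, 5.3125]
midpoint 4.96875: p = 1.4864 > 0 → [4.96875, 5.3125]
midpoint 5.140625: p = -7.0296 < 0 → [4.96875, 5.140625]

5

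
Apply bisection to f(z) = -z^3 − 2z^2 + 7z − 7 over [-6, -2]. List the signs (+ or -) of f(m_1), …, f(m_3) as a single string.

m = -4, f(m) = -3 (−); new bracket [-6, -4]
m = -5, f(m) = 33 (+); new bracket [-5, -4]
m = -4.5, f(m) = 12.125 (+); new bracket [-4.5, -4]

-++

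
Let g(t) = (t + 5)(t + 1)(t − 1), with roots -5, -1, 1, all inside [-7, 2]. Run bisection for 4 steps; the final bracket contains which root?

-5

g(-2.5) = 13.125 > 0, so the root lies in [-7, -2.5]
g(-4.75) = 5.390625 > 0, so the root lies in [-7, -4.75]
g(-5.875) = -29.326172 < 0, so the root lies in [-5.875, -4.75]
g(-5.3125) = -8.5071 < 0, so the root lies in [-5.3125, -4.75]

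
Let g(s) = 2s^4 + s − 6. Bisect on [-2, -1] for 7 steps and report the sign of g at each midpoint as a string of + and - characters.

m = -1.5, g(m) = 2.625 (+); new bracket [-1.5, -1]
m = -1.25, g(m) = -2.367188 (−); new bracket [-1.5, -1.25]
m = -1.375, g(m) = -0.226074 (−); new bracket [-1.5, -1.375]
m = -1.4375, g(m) = 1.1026 (+); new bracket [-1.4375, -1.375]
m = -1.40625, g(m) = 0.4151 (+); new bracket [-1.40625, -1.375]
m = -1.390625, g(m) = 0.0888 (+); new bracket [-1.390625, -1.375]
m = -1.3828125, g(m) = -0.07 (−); new bracket [-1.390625, -1.3828125]

+--+++-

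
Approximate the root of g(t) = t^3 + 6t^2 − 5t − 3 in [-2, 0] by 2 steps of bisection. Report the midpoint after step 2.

-0.5

m = -1, g(m) = 7 (+); new bracket [-1, 0]
m = -0.5, g(m) = 0.875 (+); new bracket [-0.5, 0]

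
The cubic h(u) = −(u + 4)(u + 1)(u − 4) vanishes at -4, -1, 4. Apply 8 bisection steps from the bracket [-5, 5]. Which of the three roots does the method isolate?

4

h(0) = 16 > 0, so the root lies in [0, 5]
h(2.5) = 34.125 > 0, so the root lies in [2.5, 5]
h(3.75) = 9.203125 > 0, so the root lies in [3.75, 5]
h(4.375) = -16.8809 < 0, so the root lies in [3.75, 4.375]
h(4.0625) = -2.551 < 0, so the root lies in [3.75, 4.0625]
h(3.90625) = 3.6366 > 0, so the root lies in [3.90625, 4.0625]
h(3.984375) = 0.6218 > 0, so the root lies in [3.984375, 4.0625]
h(4.0234375) = -0.9447 < 0, so the root lies in [3.984375, 4.0234375]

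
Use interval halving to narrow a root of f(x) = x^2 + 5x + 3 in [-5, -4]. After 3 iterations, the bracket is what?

[-4.375, -4.25]

x = -4.5 gives f = 0.75, positive; keep [-4.5, -4]
x = -4.25 gives f = -0.1875, negative; keep [-4.5, -4.25]
x = -4.375 gives f = 0.265625, positive; keep [-4.375, -4.25]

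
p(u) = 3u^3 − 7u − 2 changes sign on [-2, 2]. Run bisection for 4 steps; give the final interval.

midpoint 0: p = -2 < 0 → [0, 2]
midpoint 1: p = -6 < 0 → [1, 2]
midpoint 1.5: p = -2.375 < 0 → [1.5, 2]
midpoint 1.75: p = 1.8281 > 0 → [1.5, 1.75]

[1.5, 1.75]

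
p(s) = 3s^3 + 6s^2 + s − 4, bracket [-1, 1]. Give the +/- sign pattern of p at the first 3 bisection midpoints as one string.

--+

s = 0 gives p = -4, negative; keep [0, 1]
s = 0.5 gives p = -1.625, negative; keep [0.5, 1]
s = 0.75 gives p = 1.390625, positive; keep [0.5, 0.75]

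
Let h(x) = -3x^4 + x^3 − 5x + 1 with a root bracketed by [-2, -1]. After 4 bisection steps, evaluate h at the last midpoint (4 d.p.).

-0.7027

x = -1.5 gives h = -10.0625, negative; keep [-1.5, -1]
x = -1.25 gives h = -2.027344, negative; keep [-1.25, -1]
x = -1.125 gives h = 0.395752, positive; keep [-1.25, -1.125]
x = -1.1875 gives h = -0.7027, negative; keep [-1.1875, -1.125]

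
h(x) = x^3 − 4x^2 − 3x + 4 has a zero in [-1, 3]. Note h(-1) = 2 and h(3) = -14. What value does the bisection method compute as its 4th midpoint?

m = 1, h(m) = -2 (−); new bracket [-1, 1]
m = 0, h(m) = 4 (+); new bracket [0, 1]
m = 0.5, h(m) = 1.625 (+); new bracket [0.5, 1]
m = 0.75, h(m) = -0.0781 (−); new bracket [0.5, 0.75]

0.75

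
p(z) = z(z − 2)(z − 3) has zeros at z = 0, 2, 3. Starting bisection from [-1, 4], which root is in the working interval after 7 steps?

0

z = 1.5 gives p = 1.125, positive; keep [-1, 1.5]
z = 0.25 gives p = 1.203125, positive; keep [-1, 0.25]
z = -0.375 gives p = -3.005859, negative; keep [-0.375, 0.25]
z = -0.0625 gives p = -0.3948, negative; keep [-0.0625, 0.25]
z = 0.09375 gives p = 0.5194, positive; keep [-0.0625, 0.09375]
z = 0.015625 gives p = 0.0925, positive; keep [-0.0625, 0.015625]
z = -0.0234375 gives p = -0.1434, negative; keep [-0.0234375, 0.015625]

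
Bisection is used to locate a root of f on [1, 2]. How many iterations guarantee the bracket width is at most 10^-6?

20

Width after n steps is 1/2^n. Need 2^n ≥ 1/10^-6 = 1000000.
2^19 = 524288 < 1000000 ≤ 2^20 = 1048576, so n = 20.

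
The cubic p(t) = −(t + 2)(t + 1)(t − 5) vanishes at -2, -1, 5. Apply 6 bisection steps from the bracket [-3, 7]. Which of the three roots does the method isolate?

t = 2 gives p = 36, positive; keep [2, 7]
t = 4.5 gives p = 17.875, positive; keep [4.5, 7]
t = 5.75 gives p = -39.234375, negative; keep [4.5, 5.75]
t = 5.125 gives p = -5.4551, negative; keep [4.5, 5.125]
t = 4.8125 gives p = 7.4246, positive; keep [4.8125, 5.125]
t = 4.96875 gives p = 1.2998, positive; keep [4.96875, 5.125]

5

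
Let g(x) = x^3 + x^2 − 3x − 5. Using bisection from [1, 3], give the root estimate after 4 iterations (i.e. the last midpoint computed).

g(2) = 1 > 0, so the root lies in [1, 2]
g(1.5) = -3.875 < 0, so the root lies in [1.5, 2]
g(1.75) = -1.828125 < 0, so the root lies in [1.75, 2]
g(1.875) = -0.5176 < 0, so the root lies in [1.875, 2]

1.875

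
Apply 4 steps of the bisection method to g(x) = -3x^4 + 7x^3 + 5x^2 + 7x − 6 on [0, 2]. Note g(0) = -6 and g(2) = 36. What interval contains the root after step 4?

[0.5, 0.625]

m = 1, g(m) = 10 (+); new bracket [0, 1]
m = 0.5, g(m) = -0.5625 (−); new bracket [0.5, 1]
m = 0.75, g(m) = 4.066406 (+); new bracket [0.5, 0.75]
m = 0.625, g(m) = 1.5793 (+); new bracket [0.5, 0.625]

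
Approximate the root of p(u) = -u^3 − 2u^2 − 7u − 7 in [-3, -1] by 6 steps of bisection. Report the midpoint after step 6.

m = -2, p(m) = 7 (+); new bracket [-2, -1]
m = -1.5, p(m) = 2.375 (+); new bracket [-1.5, -1]
m = -1.25, p(m) = 0.578125 (+); new bracket [-1.25, -1]
m = -1.125, p(m) = -0.2324 (−); new bracket [-1.25, -1.125]
m = -1.1875, p(m) = 0.1667 (+); new bracket [-1.1875, -1.125]
m = -1.15625, p(m) = -0.0343 (−); new bracket [-1.1875, -1.15625]

-1.15625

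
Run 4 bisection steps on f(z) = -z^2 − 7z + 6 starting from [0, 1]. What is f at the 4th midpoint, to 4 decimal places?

-0.3477

m = 0.5, f(m) = 2.25 (+); new bracket [0.5, 1]
m = 0.75, f(m) = 0.1875 (+); new bracket [0.75, 1]
m = 0.875, f(m) = -0.890625 (−); new bracket [0.75, 0.875]
m = 0.8125, f(m) = -0.3477 (−); new bracket [0.75, 0.8125]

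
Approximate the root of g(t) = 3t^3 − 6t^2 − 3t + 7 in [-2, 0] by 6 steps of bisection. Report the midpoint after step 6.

-1.03125

g(-1) = 1 > 0, so the root lies in [-2, -1]
g(-1.5) = -12.125 < 0, so the root lies in [-1.5, -1]
g(-1.25) = -4.484375 < 0, so the root lies in [-1.25, -1]
g(-1.125) = -1.4902 < 0, so the root lies in [-1.125, -1]
g(-1.0625) = -0.1843 < 0, so the root lies in [-1.0625, -1]
g(-1.03125) = 0.4228 > 0, so the root lies in [-1.0625, -1.03125]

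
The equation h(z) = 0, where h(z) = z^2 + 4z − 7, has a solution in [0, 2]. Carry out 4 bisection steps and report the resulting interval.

[1.25, 1.375]

midpoint 1: h = -2 < 0 → [1, 2]
midpoint 1.5: h = 1.25 > 0 → [1, 1.5]
midpoint 1.25: h = -0.4375 < 0 → [1.25, 1.5]
midpoint 1.375: h = 0.3906 > 0 → [1.25, 1.375]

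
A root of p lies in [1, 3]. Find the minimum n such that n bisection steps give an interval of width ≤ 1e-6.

21

Width after n steps is 2/2^n. Need 2^n ≥ 2/1e-6 = 2000000.
2^20 = 1048576 < 2000000 ≤ 2^21 = 2097152, so n = 21.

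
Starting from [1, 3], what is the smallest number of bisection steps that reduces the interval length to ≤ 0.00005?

Width after n steps is 2/2^n. Need 2^n ≥ 2/0.00005 = 40000.
2^15 = 32768 < 40000 ≤ 2^16 = 65536, so n = 16.

16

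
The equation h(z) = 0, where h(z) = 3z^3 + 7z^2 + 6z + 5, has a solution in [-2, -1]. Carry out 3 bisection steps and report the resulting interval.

[-1.75, -1.625]

m = -1.5, h(m) = 1.625 (+); new bracket [-2, -1.5]
m = -1.75, h(m) = -0.140625 (−); new bracket [-1.75, -1.5]
m = -1.625, h(m) = 0.861328 (+); new bracket [-1.75, -1.625]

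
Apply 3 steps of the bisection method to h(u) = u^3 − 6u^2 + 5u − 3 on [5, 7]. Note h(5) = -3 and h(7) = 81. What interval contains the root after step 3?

u = 6 gives h = 27, positive; keep [5, 6]
u = 5.5 gives h = 9.375, positive; keep [5, 5.5]
u = 5.25 gives h = 2.578125, positive; keep [5, 5.25]

[5, 5.25]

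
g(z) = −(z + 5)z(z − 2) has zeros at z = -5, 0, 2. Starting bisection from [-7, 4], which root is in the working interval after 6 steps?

-5

midpoint -1.5: g = -18.375 < 0 → [-7, -1.5]
midpoint -4.25: g = -19.921875 < 0 → [-7, -4.25]
midpoint -5.625: g = 26.806641 > 0 → [-5.625, -4.25]
midpoint -4.9375: g = -2.1409 < 0 → [-5.625, -4.9375]
midpoint -5.28125: g = 10.8152 > 0 → [-5.28125, -4.9375]
midpoint -5.109375: g = 3.973 > 0 → [-5.109375, -4.9375]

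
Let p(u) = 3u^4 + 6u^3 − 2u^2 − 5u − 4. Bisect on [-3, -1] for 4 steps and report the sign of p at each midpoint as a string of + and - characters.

-+++

midpoint -2: p = -2 < 0 → [-3, -2]
midpoint -2.5: p = 19.4375 > 0 → [-2.5, -2]
midpoint -2.25: p = 5.667969 > 0 → [-2.25, -2]
midpoint -2.125: p = 1.1921 > 0 → [-2.125, -2]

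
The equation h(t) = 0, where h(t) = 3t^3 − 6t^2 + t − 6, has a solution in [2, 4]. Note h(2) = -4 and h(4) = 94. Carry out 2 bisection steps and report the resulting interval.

[2, 2.5]

midpoint 3: h = 24 > 0 → [2, 3]
midpoint 2.5: h = 5.875 > 0 → [2, 2.5]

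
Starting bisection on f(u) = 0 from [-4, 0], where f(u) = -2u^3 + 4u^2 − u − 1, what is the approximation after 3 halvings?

midpoint -2: f = 33 > 0 → [-2, 0]
midpoint -1: f = 6 > 0 → [-1, 0]
midpoint -0.5: f = 0.75 > 0 → [-0.5, 0]

-0.5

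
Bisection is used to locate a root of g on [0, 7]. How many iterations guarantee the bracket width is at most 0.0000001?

27

Width after n steps is 7/2^n. Need 2^n ≥ 7/0.0000001 = 70000000.
2^26 = 67108864 < 70000000 ≤ 2^27 = 134217728, so n = 27.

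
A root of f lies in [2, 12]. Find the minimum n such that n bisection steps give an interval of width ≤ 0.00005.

Width after n steps is 10/2^n. Need 2^n ≥ 10/0.00005 = 200000.
2^17 = 131072 < 200000 ≤ 2^18 = 262144, so n = 18.

18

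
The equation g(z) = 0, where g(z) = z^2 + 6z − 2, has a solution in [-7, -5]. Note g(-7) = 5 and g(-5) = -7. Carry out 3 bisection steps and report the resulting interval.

[-6.5, -6.25]

midpoint -6: g = -2 < 0 → [-7, -6]
midpoint -6.5: g = 1.25 > 0 → [-6.5, -6]
midpoint -6.25: g = -0.4375 < 0 → [-6.5, -6.25]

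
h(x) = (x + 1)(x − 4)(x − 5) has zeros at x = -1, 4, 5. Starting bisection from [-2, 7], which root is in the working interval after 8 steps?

h(2.5) = 13.125 > 0, so the root lies in [-2, 2.5]
h(0.25) = 22.265625 > 0, so the root lies in [-2, 0.25]
h(-0.875) = 3.580078 > 0, so the root lies in [-2, -0.875]
h(-1.4375) = -15.3142 < 0, so the root lies in [-1.4375, -0.875]
h(-1.15625) = -4.9599 < 0, so the root lies in [-1.15625, -0.875]
h(-1.015625) = -0.4714 < 0, so the root lies in [-1.015625, -0.875]
h(-0.9453125) = 1.6079 > 0, so the root lies in [-1.015625, -0.9453125]
h(-0.98046875) = 0.5817 > 0, so the root lies in [-1.015625, -0.98046875]

-1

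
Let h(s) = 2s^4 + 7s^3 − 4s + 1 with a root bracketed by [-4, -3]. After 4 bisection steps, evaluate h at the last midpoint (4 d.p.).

h(-3.5) = 15 > 0, so the root lies in [-3.5, -3]
h(-3.25) = -3.164062 < 0, so the root lies in [-3.5, -3.25]
h(-3.375) = 4.88916 > 0, so the root lies in [-3.375, -3.25]
h(-3.3125) = 0.6199 > 0, so the root lies in [-3.3125, -3.25]

0.6199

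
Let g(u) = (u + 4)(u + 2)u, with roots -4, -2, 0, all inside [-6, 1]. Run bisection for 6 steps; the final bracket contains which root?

u = -2.5 gives g = 1.875, positive; keep [-6, -2.5]
u = -4.25 gives g = -2.390625, negative; keep [-4.25, -2.5]
u = -3.375 gives g = 2.900391, positive; keep [-4.25, -3.375]
u = -3.8125 gives g = 1.2957, positive; keep [-4.25, -3.8125]
u = -4.03125 gives g = -0.2559, negative; keep [-4.03125, -3.8125]
u = -3.921875 gives g = 0.5889, positive; keep [-4.03125, -3.921875]

-4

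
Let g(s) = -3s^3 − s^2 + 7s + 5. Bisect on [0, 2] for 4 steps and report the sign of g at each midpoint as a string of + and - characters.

++-+

m = 1, g(m) = 8 (+); new bracket [1, 2]
m = 1.5, g(m) = 3.125 (+); new bracket [1.5, 2]
m = 1.75, g(m) = -1.890625 (−); new bracket [1.5, 1.75]
m = 1.625, g(m) = 0.8613 (+); new bracket [1.625, 1.75]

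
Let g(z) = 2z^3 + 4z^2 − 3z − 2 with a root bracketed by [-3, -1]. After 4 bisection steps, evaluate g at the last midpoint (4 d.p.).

0.8945

m = -2, g(m) = 4 (+); new bracket [-3, -2]
m = -2.5, g(m) = -0.75 (−); new bracket [-2.5, -2]
m = -2.25, g(m) = 2.21875 (+); new bracket [-2.5, -2.25]
m = -2.375, g(m) = 0.8945 (+); new bracket [-2.5, -2.375]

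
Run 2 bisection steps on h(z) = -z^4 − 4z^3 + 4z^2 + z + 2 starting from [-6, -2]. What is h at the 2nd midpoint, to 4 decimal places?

-28.0000

z = -4 gives h = 62, positive; keep [-6, -4]
z = -5 gives h = -28, negative; keep [-5, -4]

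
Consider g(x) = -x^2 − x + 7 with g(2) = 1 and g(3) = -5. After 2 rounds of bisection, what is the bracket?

g(2.5) = -1.75 < 0, so the root lies in [2, 2.5]
g(2.25) = -0.3125 < 0, so the root lies in [2, 2.25]

[2, 2.25]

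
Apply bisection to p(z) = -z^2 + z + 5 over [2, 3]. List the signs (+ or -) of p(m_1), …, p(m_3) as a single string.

++-

z = 2.5 gives p = 1.25, positive; keep [2.5, 3]
z = 2.75 gives p = 0.1875, positive; keep [2.75, 3]
z = 2.875 gives p = -0.390625, negative; keep [2.75, 2.875]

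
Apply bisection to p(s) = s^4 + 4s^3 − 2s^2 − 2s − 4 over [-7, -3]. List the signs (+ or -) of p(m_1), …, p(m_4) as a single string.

midpoint -5: p = 81 > 0 → [-5, -3]
midpoint -4: p = -28 < 0 → [-5, -4]
midpoint -4.5: p = 10.0625 > 0 → [-4.5, -4]
midpoint -4.25: p = -12.4336 < 0 → [-4.5, -4.25]

+-+-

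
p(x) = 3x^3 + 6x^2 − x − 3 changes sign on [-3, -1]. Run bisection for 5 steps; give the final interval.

[-1.9375, -1.875]

p(-2) = -1 < 0, so the root lies in [-2, -1]
p(-1.5) = 1.875 > 0, so the root lies in [-2, -1.5]
p(-1.75) = 1.046875 > 0, so the root lies in [-2, -1.75]
p(-1.875) = 0.1934 > 0, so the root lies in [-2, -1.875]
p(-1.9375) = -0.3586 < 0, so the root lies in [-1.9375, -1.875]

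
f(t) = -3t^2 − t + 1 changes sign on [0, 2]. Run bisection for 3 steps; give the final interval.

midpoint 1: f = -3 < 0 → [0, 1]
midpoint 0.5: f = -0.25 < 0 → [0, 0.5]
midpoint 0.25: f = 0.5625 > 0 → [0.25, 0.5]

[0.25, 0.5]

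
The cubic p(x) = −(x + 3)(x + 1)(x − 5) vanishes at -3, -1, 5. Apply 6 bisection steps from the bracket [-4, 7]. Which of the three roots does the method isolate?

m = 1.5, p(m) = 39.375 (+); new bracket [1.5, 7]
m = 4.25, p(m) = 28.546875 (+); new bracket [4.25, 7]
m = 5.625, p(m) = -35.712891 (−); new bracket [4.25, 5.625]
m = 4.9375, p(m) = 2.9456 (+); new bracket [4.9375, 5.625]
m = 5.28125, p(m) = -14.6297 (−); new bracket [4.9375, 5.28125]
m = 5.109375, p(m) = -5.4188 (−); new bracket [4.9375, 5.109375]

5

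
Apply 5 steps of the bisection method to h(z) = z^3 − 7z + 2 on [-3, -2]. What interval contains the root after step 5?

h(-2.5) = 3.875 > 0, so the root lies in [-3, -2.5]
h(-2.75) = 0.453125 > 0, so the root lies in [-3, -2.75]
h(-2.875) = -1.638672 < 0, so the root lies in [-2.875, -2.75]
h(-2.8125) = -0.5598 < 0, so the root lies in [-2.8125, -2.75]
h(-2.78125) = -0.0452 < 0, so the root lies in [-2.78125, -2.75]

[-2.78125, -2.75]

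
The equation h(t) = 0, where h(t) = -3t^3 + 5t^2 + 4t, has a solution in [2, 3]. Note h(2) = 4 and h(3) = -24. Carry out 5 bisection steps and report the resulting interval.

[2.25, 2.28125]

m = 2.5, h(m) = -5.625 (−); new bracket [2, 2.5]
m = 2.25, h(m) = 0.140625 (+); new bracket [2.25, 2.5]
m = 2.375, h(m) = -2.486328 (−); new bracket [2.25, 2.375]
m = 2.3125, h(m) = -1.1111 (−); new bracket [2.25, 2.3125]
m = 2.28125, h(m) = -0.4701 (−); new bracket [2.25, 2.28125]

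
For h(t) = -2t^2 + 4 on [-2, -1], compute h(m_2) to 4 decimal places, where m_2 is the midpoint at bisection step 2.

0.8750

midpoint -1.5: h = -0.5 < 0 → [-1.5, -1]
midpoint -1.25: h = 0.875 > 0 → [-1.5, -1.25]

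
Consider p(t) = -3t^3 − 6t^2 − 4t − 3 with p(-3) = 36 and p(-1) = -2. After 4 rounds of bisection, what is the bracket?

midpoint -2: p = 5 > 0 → [-2, -1]
midpoint -1.5: p = -0.375 < 0 → [-2, -1.5]
midpoint -1.75: p = 1.703125 > 0 → [-1.75, -1.5]
midpoint -1.625: p = 0.5293 > 0 → [-1.625, -1.5]

[-1.625, -1.5]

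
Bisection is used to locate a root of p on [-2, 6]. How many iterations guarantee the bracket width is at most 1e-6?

Width after n steps is 8/2^n. Need 2^n ≥ 8/1e-6 = 8000000.
2^22 = 4194304 < 8000000 ≤ 2^23 = 8388608, so n = 23.

23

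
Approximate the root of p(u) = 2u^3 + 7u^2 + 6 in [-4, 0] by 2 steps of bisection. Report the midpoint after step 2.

-3

p(-2) = 18 > 0, so the root lies in [-4, -2]
p(-3) = 15 > 0, so the root lies in [-4, -3]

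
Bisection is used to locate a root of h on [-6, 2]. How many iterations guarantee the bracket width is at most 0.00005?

Width after n steps is 8/2^n. Need 2^n ≥ 8/0.00005 = 160000.
2^17 = 131072 < 160000 ≤ 2^18 = 262144, so n = 18.

18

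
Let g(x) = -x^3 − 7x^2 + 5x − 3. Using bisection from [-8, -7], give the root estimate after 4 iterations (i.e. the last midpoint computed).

midpoint -7.5: g = -12.375 < 0 → [-8, -7.5]
midpoint -7.75: g = 3.296875 > 0 → [-7.75, -7.5]
midpoint -7.625: g = -4.787109 < 0 → [-7.75, -7.625]
midpoint -7.6875: g = -0.8079 < 0 → [-7.75, -7.6875]

-7.6875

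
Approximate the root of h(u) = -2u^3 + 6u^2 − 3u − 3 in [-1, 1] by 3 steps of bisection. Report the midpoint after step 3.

m = 0, h(m) = -3 (−); new bracket [-1, 0]
m = -0.5, h(m) = 0.25 (+); new bracket [-0.5, 0]
m = -0.25, h(m) = -1.84375 (−); new bracket [-0.5, -0.25]

-0.25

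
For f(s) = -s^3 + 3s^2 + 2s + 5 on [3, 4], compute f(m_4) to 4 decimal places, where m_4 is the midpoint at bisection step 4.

0.8152

midpoint 3.5: f = 5.875 > 0 → [3.5, 4]
midpoint 3.75: f = 1.953125 > 0 → [3.75, 4]
midpoint 3.875: f = -0.388672 < 0 → [3.75, 3.875]
midpoint 3.8125: f = 0.8152 > 0 → [3.8125, 3.875]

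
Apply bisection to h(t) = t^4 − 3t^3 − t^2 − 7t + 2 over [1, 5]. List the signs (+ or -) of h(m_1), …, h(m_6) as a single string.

t = 3 gives h = -28, negative; keep [3, 5]
t = 4 gives h = 22, positive; keep [3, 4]
t = 3.5 gives h = -13.3125, negative; keep [3.5, 4]
t = 3.75 gives h = 1.2383, positive; keep [3.5, 3.75]
t = 3.625 gives h = -6.7439, negative; keep [3.625, 3.75]
t = 3.6875 gives h = -2.938, negative; keep [3.6875, 3.75]

-+-+--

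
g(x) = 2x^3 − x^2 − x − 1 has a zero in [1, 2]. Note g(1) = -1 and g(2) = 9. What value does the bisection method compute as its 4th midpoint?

g(1.5) = 2 > 0, so the root lies in [1, 1.5]
g(1.25) = 0.09375 > 0, so the root lies in [1, 1.25]
g(1.125) = -0.542969 < 0, so the root lies in [1.125, 1.25]
g(1.1875) = -0.2485 < 0, so the root lies in [1.1875, 1.25]

1.1875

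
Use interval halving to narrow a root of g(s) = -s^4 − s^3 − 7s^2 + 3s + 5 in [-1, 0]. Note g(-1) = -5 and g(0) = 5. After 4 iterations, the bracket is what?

s = -0.5 gives g = 1.8125, positive; keep [-1, -0.5]
s = -0.75 gives g = -1.082031, negative; keep [-0.75, -0.5]
s = -0.625 gives g = 0.482178, positive; keep [-0.75, -0.625]
s = -0.6875 gives g = -0.2695, negative; keep [-0.6875, -0.625]

[-0.6875, -0.625]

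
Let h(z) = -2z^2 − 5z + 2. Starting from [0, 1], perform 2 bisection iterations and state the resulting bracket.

midpoint 0.5: h = -1 < 0 → [0, 0.5]
midpoint 0.25: h = 0.625 > 0 → [0.25, 0.5]

[0.25, 0.5]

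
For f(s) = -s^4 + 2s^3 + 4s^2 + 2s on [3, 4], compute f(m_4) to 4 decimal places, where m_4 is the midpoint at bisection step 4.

2.8103

m = 3.5, f(m) = -8.3125 (−); new bracket [3, 3.5]
m = 3.25, f(m) = 5.839844 (+); new bracket [3.25, 3.5]
m = 3.375, f(m) = -0.547119 (−); new bracket [3.25, 3.375]
m = 3.3125, f(m) = 2.8103 (+); new bracket [3.3125, 3.375]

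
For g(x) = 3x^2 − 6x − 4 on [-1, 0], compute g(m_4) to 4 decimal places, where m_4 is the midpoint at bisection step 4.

0.3242

x = -0.5 gives g = -0.25, negative; keep [-1, -0.5]
x = -0.75 gives g = 2.1875, positive; keep [-0.75, -0.5]
x = -0.625 gives g = 0.921875, positive; keep [-0.625, -0.5]
x = -0.5625 gives g = 0.3242, positive; keep [-0.5625, -0.5]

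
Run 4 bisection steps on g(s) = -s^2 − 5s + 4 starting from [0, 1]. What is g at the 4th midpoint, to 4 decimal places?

midpoint 0.5: g = 1.25 > 0 → [0.5, 1]
midpoint 0.75: g = -0.3125 < 0 → [0.5, 0.75]
midpoint 0.625: g = 0.484375 > 0 → [0.625, 0.75]
midpoint 0.6875: g = 0.0898 > 0 → [0.6875, 0.75]

0.0898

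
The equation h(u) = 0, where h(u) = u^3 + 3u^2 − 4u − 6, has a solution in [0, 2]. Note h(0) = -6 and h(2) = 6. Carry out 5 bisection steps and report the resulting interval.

m = 1, h(m) = -6 (−); new bracket [1, 2]
m = 1.5, h(m) = -1.875 (−); new bracket [1.5, 2]
m = 1.75, h(m) = 1.546875 (+); new bracket [1.5, 1.75]
m = 1.625, h(m) = -0.2871 (−); new bracket [1.625, 1.75]
m = 1.6875, h(m) = 0.5984 (+); new bracket [1.625, 1.6875]

[1.625, 1.6875]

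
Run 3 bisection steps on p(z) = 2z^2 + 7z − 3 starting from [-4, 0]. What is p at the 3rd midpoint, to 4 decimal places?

midpoint -2: p = -9 < 0 → [-4, -2]
midpoint -3: p = -6 < 0 → [-4, -3]
midpoint -3.5: p = -3 < 0 → [-4, -3.5]

-3.0000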